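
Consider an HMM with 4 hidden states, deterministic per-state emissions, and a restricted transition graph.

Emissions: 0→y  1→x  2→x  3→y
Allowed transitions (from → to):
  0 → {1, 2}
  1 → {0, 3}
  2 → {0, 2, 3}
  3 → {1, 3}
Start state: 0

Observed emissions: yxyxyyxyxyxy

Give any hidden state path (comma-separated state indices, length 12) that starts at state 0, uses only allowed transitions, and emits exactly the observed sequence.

  t0 'y' -> {0,3}, take 0 (start)
  t1 'x' -> {1,2}, take 1 (0->1 ok)
  t2 'y' -> {0,3}, take 0 (1->0 ok)
  t3 'x' -> {1,2}, take 2 (0->2 ok)
  t4 'y' -> {0,3}, take 3 (2->3 ok)
  t5 'y' -> {0,3}, take 3 (3->3 ok)
  t6 'x' -> {1,2}, take 1 (3->1 ok)
  t7 'y' -> {0,3}, take 3 (1->3 ok)
  t8 'x' -> {1,2}, take 1 (3->1 ok)
  t9 'y' -> {0,3}, take 3 (1->3 ok)
  t10 'x' -> {1,2}, take 1 (3->1 ok)
  t11 'y' -> {0,3}, take 0 (1->0 ok)

0,1,0,2,3,3,1,3,1,3,1,0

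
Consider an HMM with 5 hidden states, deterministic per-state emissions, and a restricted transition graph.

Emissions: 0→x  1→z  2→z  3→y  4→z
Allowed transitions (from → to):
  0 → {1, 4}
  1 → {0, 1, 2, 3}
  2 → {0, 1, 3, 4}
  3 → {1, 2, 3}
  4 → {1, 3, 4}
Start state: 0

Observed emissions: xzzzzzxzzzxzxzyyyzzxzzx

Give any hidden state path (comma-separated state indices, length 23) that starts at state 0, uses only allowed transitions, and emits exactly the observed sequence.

0,4,1,1,1,1,0,4,1,2,0,1,0,4,3,3,3,1,1,0,1,1,0

  pos 0: x in {0}, choose 0; start
  pos 1: z in {1,2,4}, choose 4; 0->4 ok
  pos 2: z in {1,2,4}, choose 1; 4->1 ok
  pos 3: z in {1,2,4}, choose 1; 1->1 ok
  pos 4: z in {1,2,4}, choose 1; 1->1 ok
  pos 5: z in {1,2,4}, choose 1; 1->1 ok
  pos 6: x in {0}, choose 0; 1->0 ok
  pos 7: z in {1,2,4}, choose 4; 0->4 ok
  pos 8: z in {1,2,4}, choose 1; 4->1 ok
  pos 9: z in {1,2,4}, choose 2; 1->2 ok
  pos 10: x in {0}, choose 0; 2->0 ok
  pos 11: z in {1,2,4}, choose 1; 0->1 ok
  pos 12: x in {0}, choose 0; 1->0 ok
  pos 13: z in {1,2,4}, choose 4; 0->4 ok
  pos 14: y in {3}, choose 3; 4->3 ok
  pos 15: y in {3}, choose 3; 3->3 ok
  pos 16: y in {3}, choose 3; 3->3 ok
  pos 17: z in {1,2,4}, choose 1; 3->1 ok
  pos 18: z in {1,2,4}, choose 1; 1->1 ok
  pos 19: x in {0}, choose 0; 1->0 ok
  pos 20: z in {1,2,4}, choose 1; 0->1 ok
  pos 21: z in {1,2,4}, choose 1; 1->1 ok
  pos 22: x in {0}, choose 0; 1->0 ok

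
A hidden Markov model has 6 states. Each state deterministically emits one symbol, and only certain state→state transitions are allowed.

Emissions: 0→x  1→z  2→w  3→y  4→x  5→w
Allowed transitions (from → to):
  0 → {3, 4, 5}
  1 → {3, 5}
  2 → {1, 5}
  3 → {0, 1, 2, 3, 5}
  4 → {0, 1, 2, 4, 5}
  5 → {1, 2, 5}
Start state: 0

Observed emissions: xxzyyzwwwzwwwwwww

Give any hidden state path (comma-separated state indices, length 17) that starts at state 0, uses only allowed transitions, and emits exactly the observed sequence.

  t0 'x' -> {0,4}, take 0 (start)
  t1 'x' -> {0,4}, take 4 (0->4 ok)
  t2 'z' -> {1}, take 1 (4->1 ok)
  t3 'y' -> {3}, take 3 (1->3 ok)
  t4 'y' -> {3}, take 3 (3->3 ok)
  t5 'z' -> {1}, take 1 (3->1 ok)
  t6 'w' -> {2,5}, take 5 (1->5 ok)
  t7 'w' -> {2,5}, take 2 (5->2 ok)
  t8 'w' -> {2,5}, take 5 (2->5 ok)
  t9 'z' -> {1}, take 1 (5->1 ok)
  t10 'w' -> {2,5}, take 5 (1->5 ok)
  t11 'w' -> {2,5}, take 2 (5->2 ok)
  t12 'w' -> {2,5}, take 5 (2->5 ok)
  t13 'w' -> {2,5}, take 2 (5->2 ok)
  t14 'w' -> {2,5}, take 5 (2->5 ok)
  t15 'w' -> {2,5}, take 5 (5->5 ok)
  t16 'w' -> {2,5}, take 2 (5->2 ok)

0,4,1,3,3,1,5,2,5,1,5,2,5,2,5,5,2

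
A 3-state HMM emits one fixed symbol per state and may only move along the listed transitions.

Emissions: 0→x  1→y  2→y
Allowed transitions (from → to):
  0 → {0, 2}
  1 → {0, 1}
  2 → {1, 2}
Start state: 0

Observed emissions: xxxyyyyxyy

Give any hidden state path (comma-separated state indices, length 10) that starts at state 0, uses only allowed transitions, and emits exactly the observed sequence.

  0: obs=x cand={0} pick 0 [start]
  1: obs=x cand={0} pick 0 [0->0 ok]
  2: obs=x cand={0} pick 0 [0->0 ok]
  3: obs=y cand={1,2} pick 2 [0->2 ok]
  4: obs=y cand={1,2} pick 2 [2->2 ok]
  5: obs=y cand={1,2} pick 1 [2->1 ok]
  6: obs=y cand={1,2} pick 1 [1->1 ok]
  7: obs=x cand={0} pick 0 [1->0 ok]
  8: obs=y cand={1,2} pick 2 [0->2 ok]
  9: obs=y cand={1,2} pick 2 [2->2 ok]

0,0,0,2,2,1,1,0,2,2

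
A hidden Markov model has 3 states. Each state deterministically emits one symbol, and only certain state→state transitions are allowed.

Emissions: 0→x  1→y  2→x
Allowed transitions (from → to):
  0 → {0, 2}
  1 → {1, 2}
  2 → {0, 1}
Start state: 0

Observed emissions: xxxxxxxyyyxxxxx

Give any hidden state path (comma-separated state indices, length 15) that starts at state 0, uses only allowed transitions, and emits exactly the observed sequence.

0,2,0,0,2,0,2,1,1,1,2,0,0,0,2

  [0] x  {0,2}  => 0  start
  [1] x  {0,2}  => 2  0->2 ok
  [2] x  {0,2}  => 0  2->0 ok
  [3] x  {0,2}  => 0  0->0 ok
  [4] x  {0,2}  => 2  0->2 ok
  [5] x  {0,2}  => 0  2->0 ok
  [6] x  {0,2}  => 2  0->2 ok
  [7] y  {1}  => 1  2->1 ok
  [8] y  {1}  => 1  1->1 ok
  [9] y  {1}  => 1  1->1 ok
  [10] x  {0,2}  => 2  1->2 ok
  [11] x  {0,2}  => 0  2->0 ok
  [12] x  {0,2}  => 0  0->0 ok
  [13] x  {0,2}  => 0  0->0 ok
  [14] x  {0,2}  => 2  0->2 ok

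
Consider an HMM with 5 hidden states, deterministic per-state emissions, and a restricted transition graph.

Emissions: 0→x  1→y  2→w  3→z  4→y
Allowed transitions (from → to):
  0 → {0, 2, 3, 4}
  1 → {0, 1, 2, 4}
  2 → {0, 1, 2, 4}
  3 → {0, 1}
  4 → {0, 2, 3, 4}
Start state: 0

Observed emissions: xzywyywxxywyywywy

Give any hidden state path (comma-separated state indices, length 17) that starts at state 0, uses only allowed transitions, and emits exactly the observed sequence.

0,3,1,2,4,4,2,0,0,4,2,1,4,2,4,2,1

  t0 'x' -> {0}, take 0 (start)
  t1 'z' -> {3}, take 3 (0->3 ok)
  t2 'y' -> {1,4}, take 1 (3->1 ok)
  t3 'w' -> {2}, take 2 (1->2 ok)
  t4 'y' -> {1,4}, take 4 (2->4 ok)
  t5 'y' -> {1,4}, take 4 (4->4 ok)
  t6 'w' -> {2}, take 2 (4->2 ok)
  t7 'x' -> {0}, take 0 (2->0 ok)
  t8 'x' -> {0}, take 0 (0->0 ok)
  t9 'y' -> {1,4}, take 4 (0->4 ok)
  t10 'w' -> {2}, take 2 (4->2 ok)
  t11 'y' -> {1,4}, take 1 (2->1 ok)
  t12 'y' -> {1,4}, take 4 (1->4 ok)
  t13 'w' -> {2}, take 2 (4->2 ok)
  t14 'y' -> {1,4}, take 4 (2->4 ok)
  t15 'w' -> {2}, take 2 (4->2 ok)
  t16 'y' -> {1,4}, take 1 (2->1 ok)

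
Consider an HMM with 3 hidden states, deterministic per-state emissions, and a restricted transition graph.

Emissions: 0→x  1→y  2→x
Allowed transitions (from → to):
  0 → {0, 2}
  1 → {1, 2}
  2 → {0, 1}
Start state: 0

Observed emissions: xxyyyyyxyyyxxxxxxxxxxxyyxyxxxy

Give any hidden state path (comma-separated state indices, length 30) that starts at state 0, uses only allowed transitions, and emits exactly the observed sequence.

  t0 'x' -> {0,2}, take 0 (start)
  t1 'x' -> {0,2}, take 2 (0->2 ok)
  t2 'y' -> {1}, take 1 (2->1 ok)
  t3 'y' -> {1}, take 1 (1->1 ok)
  t4 'y' -> {1}, take 1 (1->1 ok)
  t5 'y' -> {1}, take 1 (1->1 ok)
  t6 'y' -> {1}, take 1 (1->1 ok)
  t7 'x' -> {0,2}, take 2 (1->2 ok)
  t8 'y' -> {1}, take 1 (2->1 ok)
  t9 'y' -> {1}, take 1 (1->1 ok)
  t10 'y' -> {1}, take 1 (1->1 ok)
  t11 'x' -> {0,2}, take 2 (1->2 ok)
  t12 'x' -> {0,2}, take 0 (2->0 ok)
  t13 'x' -> {0,2}, take 0 (0->0 ok)
  t14 'x' -> {0,2}, take 0 (0->0 ok)
  t15 'x' -> {0,2}, take 2 (0->2 ok)
  t16 'x' -> {0,2}, take 0 (2->0 ok)
  t17 'x' -> {0,2}, take 0 (0->0 ok)
  t18 'x' -> {0,2}, take 0 (0->0 ok)
  t19 'x' -> {0,2}, take 0 (0->0 ok)
  t20 'x' -> {0,2}, take 0 (0->0 ok)
  t21 'x' -> {0,2}, take 2 (0->2 ok)
  t22 'y' -> {1}, take 1 (2->1 ok)
  t23 'y' -> {1}, take 1 (1->1 ok)
  t24 'x' -> {0,2}, take 2 (1->2 ok)
  t25 'y' -> {1}, take 1 (2->1 ok)
  t26 'x' -> {0,2}, take 2 (1->2 ok)
  t27 'x' -> {0,2}, take 0 (2->0 ok)
  t28 'x' -> {0,2}, take 2 (0->2 ok)
  t29 'y' -> {1}, take 1 (2->1 ok)

0,2,1,1,1,1,1,2,1,1,1,2,0,0,0,2,0,0,0,0,0,2,1,1,2,1,2,0,2,1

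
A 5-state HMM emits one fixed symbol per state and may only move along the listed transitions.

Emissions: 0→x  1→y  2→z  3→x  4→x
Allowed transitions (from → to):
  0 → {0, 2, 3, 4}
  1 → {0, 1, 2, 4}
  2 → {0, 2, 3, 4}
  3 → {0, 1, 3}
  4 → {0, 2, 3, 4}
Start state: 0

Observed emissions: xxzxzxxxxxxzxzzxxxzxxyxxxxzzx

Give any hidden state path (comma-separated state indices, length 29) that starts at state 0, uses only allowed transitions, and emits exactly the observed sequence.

0,4,2,4,2,3,3,3,3,3,0,2,0,2,2,4,3,0,2,4,3,1,0,4,0,4,2,2,4

  t0 'x' -> {0,3,4}, take 0 (start)
  t1 'x' -> {0,3,4}, take 4 (0->4 ok)
  t2 'z' -> {2}, take 2 (4->2 ok)
  t3 'x' -> {0,3,4}, take 4 (2->4 ok)
  t4 'z' -> {2}, take 2 (4->2 ok)
  t5 'x' -> {0,3,4}, take 3 (2->3 ok)
  t6 'x' -> {0,3,4}, take 3 (3->3 ok)
  t7 'x' -> {0,3,4}, take 3 (3->3 ok)
  t8 'x' -> {0,3,4}, take 3 (3->3 ok)
  t9 'x' -> {0,3,4}, take 3 (3->3 ok)
  t10 'x' -> {0,3,4}, take 0 (3->0 ok)
  t11 'z' -> {2}, take 2 (0->2 ok)
  t12 'x' -> {0,3,4}, take 0 (2->0 ok)
  t13 'z' -> {2}, take 2 (0->2 ok)
  t14 'z' -> {2}, take 2 (2->2 ok)
  t15 'x' -> {0,3,4}, take 4 (2->4 ok)
  t16 'x' -> {0,3,4}, take 3 (4->3 ok)
  t17 'x' -> {0,3,4}, take 0 (3->0 ok)
  t18 'z' -> {2}, take 2 (0->2 ok)
  t19 'x' -> {0,3,4}, take 4 (2->4 ok)
  t20 'x' -> {0,3,4}, take 3 (4->3 ok)
  t21 'y' -> {1}, take 1 (3->1 ok)
  t22 'x' -> {0,3,4}, take 0 (1->0 ok)
  t23 'x' -> {0,3,4}, take 4 (0->4 ok)
  t24 'x' -> {0,3,4}, take 0 (4->0 ok)
  t25 'x' -> {0,3,4}, take 4 (0->4 ok)
  t26 'z' -> {2}, take 2 (4->2 ok)
  t27 'z' -> {2}, take 2 (2->2 ok)
  t28 'x' -> {0,3,4}, take 4 (2->4 ok)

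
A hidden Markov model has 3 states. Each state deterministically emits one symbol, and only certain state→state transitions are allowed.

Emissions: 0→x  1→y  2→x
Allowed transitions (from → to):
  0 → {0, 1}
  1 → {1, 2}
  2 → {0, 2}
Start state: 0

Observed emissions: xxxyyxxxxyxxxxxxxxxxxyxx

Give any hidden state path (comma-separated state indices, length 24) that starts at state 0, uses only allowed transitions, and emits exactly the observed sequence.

0,0,0,1,1,2,2,0,0,1,2,2,2,2,2,2,2,2,0,0,0,1,2,2

  [0] x  {0,2}  => 0  start
  [1] x  {0,2}  => 0  0->0 ok
  [2] x  {0,2}  => 0  0->0 ok
  [3] y  {1}  => 1  0->1 ok
  [4] y  {1}  => 1  1->1 ok
  [5] x  {0,2}  => 2  1->2 ok
  [6] x  {0,2}  => 2  2->2 ok
  [7] x  {0,2}  => 0  2->0 ok
  [8] x  {0,2}  => 0  0->0 ok
  [9] y  {1}  => 1  0->1 ok
  [10] x  {0,2}  => 2  1->2 ok
  [11] x  {0,2}  => 2  2->2 ok
  [12] x  {0,2}  => 2  2->2 ok
  [13] x  {0,2}  => 2  2->2 ok
  [14] x  {0,2}  => 2  2->2 ok
  [15] x  {0,2}  => 2  2->2 ok
  [16] x  {0,2}  => 2  2->2 ok
  [17] x  {0,2}  => 2  2->2 ok
  [18] x  {0,2}  => 0  2->0 ok
  [19] x  {0,2}  => 0  0->0 ok
  [20] x  {0,2}  => 0  0->0 ok
  [21] y  {1}  => 1  0->1 ok
  [22] x  {0,2}  => 2  1->2 ok
  [23] x  {0,2}  => 2  2->2 ok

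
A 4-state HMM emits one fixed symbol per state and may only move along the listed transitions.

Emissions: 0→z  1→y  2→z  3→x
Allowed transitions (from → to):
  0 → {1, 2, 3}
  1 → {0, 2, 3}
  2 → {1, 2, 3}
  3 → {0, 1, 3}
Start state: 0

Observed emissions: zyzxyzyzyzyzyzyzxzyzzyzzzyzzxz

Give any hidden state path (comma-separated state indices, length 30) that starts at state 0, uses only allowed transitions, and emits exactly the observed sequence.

0,1,0,3,1,2,1,0,1,0,1,2,1,2,1,2,3,0,1,2,2,1,2,2,2,1,0,2,3,0

  [0] z  {0,2}  => 0  start
  [1] y  {1}  => 1  0->1 ok
  [2] z  {0,2}  => 0  1->0 ok
  [3] x  {3}  => 3  0->3 ok
  [4] y  {1}  => 1  3->1 ok
  [5] z  {0,2}  => 2  1->2 ok
  [6] y  {1}  => 1  2->1 ok
  [7] z  {0,2}  => 0  1->0 ok
  [8] y  {1}  => 1  0->1 ok
  [9] z  {0,2}  => 0  1->0 ok
  [10] y  {1}  => 1  0->1 ok
  [11] z  {0,2}  => 2  1->2 ok
  [12] y  {1}  => 1  2->1 ok
  [13] z  {0,2}  => 2  1->2 ok
  [14] y  {1}  => 1  2->1 ok
  [15] z  {0,2}  => 2  1->2 ok
  [16] x  {3}  => 3  2->3 ok
  [17] z  {0,2}  => 0  3->0 ok
  [18] y  {1}  => 1  0->1 ok
  [19] z  {0,2}  => 2  1->2 ok
  [20] z  {0,2}  => 2  2->2 ok
  [21] y  {1}  => 1  2->1 ok
  [22] z  {0,2}  => 2  1->2 ok
  [23] z  {0,2}  => 2  2->2 ok
  [24] z  {0,2}  => 2  2->2 ok
  [25] y  {1}  => 1  2->1 ok
  [26] z  {0,2}  => 0  1->0 ok
  [27] z  {0,2}  => 2  0->2 ok
  [28] x  {3}  => 3  2->3 ok
  [29] z  {0,2}  => 0  3->0 ok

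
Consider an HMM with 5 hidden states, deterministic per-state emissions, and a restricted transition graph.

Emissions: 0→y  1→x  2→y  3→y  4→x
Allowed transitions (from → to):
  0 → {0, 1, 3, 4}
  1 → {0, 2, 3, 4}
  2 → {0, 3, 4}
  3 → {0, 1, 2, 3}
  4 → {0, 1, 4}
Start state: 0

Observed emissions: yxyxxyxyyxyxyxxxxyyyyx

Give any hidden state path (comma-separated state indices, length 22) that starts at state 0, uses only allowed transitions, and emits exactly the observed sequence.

  0: obs=y cand={0,2,3} pick 0 [start]
  1: obs=x cand={1,4} pick 1 [0->1 ok]
  2: obs=y cand={0,2,3} pick 2 [1->2 ok]
  3: obs=x cand={1,4} pick 4 [2->4 ok]
  4: obs=x cand={1,4} pick 1 [4->1 ok]
  5: obs=y cand={0,2,3} pick 0 [1->0 ok]
  6: obs=x cand={1,4} pick 1 [0->1 ok]
  7: obs=y cand={0,2,3} pick 2 [1->2 ok]
  8: obs=y cand={0,2,3} pick 0 [2->0 ok]
  9: obs=x cand={1,4} pick 4 [0->4 ok]
  10: obs=y cand={0,2,3} pick 0 [4->0 ok]
  11: obs=x cand={1,4} pick 1 [0->1 ok]
  12: obs=y cand={0,2,3} pick 2 [1->2 ok]
  13: obs=x cand={1,4} pick 4 [2->4 ok]
  14: obs=x cand={1,4} pick 4 [4->4 ok]
  15: obs=x cand={1,4} pick 4 [4->4 ok]
  16: obs=x cand={1,4} pick 1 [4->1 ok]
  17: obs=y cand={0,2,3} pick 0 [1->0 ok]
  18: obs=y cand={0,2,3} pick 3 [0->3 ok]
  19: obs=y cand={0,2,3} pick 3 [3->3 ok]
  20: obs=y cand={0,2,3} pick 3 [3->3 ok]
  21: obs=x cand={1,4} pick 1 [3->1 ok]

0,1,2,4,1,0,1,2,0,4,0,1,2,4,4,4,1,0,3,3,3,1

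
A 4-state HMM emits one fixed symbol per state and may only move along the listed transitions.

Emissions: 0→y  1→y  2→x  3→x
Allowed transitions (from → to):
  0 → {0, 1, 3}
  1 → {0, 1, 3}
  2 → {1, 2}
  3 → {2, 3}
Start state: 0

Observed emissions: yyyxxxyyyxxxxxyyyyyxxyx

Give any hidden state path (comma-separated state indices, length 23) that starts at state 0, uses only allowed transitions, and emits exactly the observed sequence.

0,1,1,3,2,2,1,1,1,3,2,2,2,2,1,0,0,1,1,3,2,1,3

  t0 'y' -> {0,1}, take 0 (start)
  t1 'y' -> {0,1}, take 1 (0->1 ok)
  t2 'y' -> {0,1}, take 1 (1->1 ok)
  t3 'x' -> {2,3}, take 3 (1->3 ok)
  t4 'x' -> {2,3}, take 2 (3->2 ok)
  t5 'x' -> {2,3}, take 2 (2->2 ok)
  t6 'y' -> {0,1}, take 1 (2->1 ok)
  t7 'y' -> {0,1}, take 1 (1->1 ok)
  t8 'y' -> {0,1}, take 1 (1->1 ok)
  t9 'x' -> {2,3}, take 3 (1->3 ok)
  t10 'x' -> {2,3}, take 2 (3->2 ok)
  t11 'x' -> {2,3}, take 2 (2->2 ok)
  t12 'x' -> {2,3}, take 2 (2->2 ok)
  t13 'x' -> {2,3}, take 2 (2->2 ok)
  t14 'y' -> {0,1}, take 1 (2->1 ok)
  t15 'y' -> {0,1}, take 0 (1->0 ok)
  t16 'y' -> {0,1}, take 0 (0->0 ok)
  t17 'y' -> {0,1}, take 1 (0->1 ok)
  t18 'y' -> {0,1}, take 1 (1->1 ok)
  t19 'x' -> {2,3}, take 3 (1->3 ok)
  t20 'x' -> {2,3}, take 2 (3->2 ok)
  t21 'y' -> {0,1}, take 1 (2->1 ok)
  t22 'x' -> {2,3}, take 3 (1->3 ok)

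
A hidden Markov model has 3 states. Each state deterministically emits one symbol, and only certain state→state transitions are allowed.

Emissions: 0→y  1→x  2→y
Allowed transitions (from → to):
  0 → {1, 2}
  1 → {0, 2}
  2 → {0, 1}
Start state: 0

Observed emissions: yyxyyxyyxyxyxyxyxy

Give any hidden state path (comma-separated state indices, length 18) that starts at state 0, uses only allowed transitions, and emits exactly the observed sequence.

0,2,1,0,2,1,2,0,1,0,1,0,1,0,1,2,1,2

  0: obs=y cand={0,2} pick 0 [start]
  1: obs=y cand={0,2} pick 2 [0->2 ok]
  2: obs=x cand={1} pick 1 [2->1 ok]
  3: obs=y cand={0,2} pick 0 [1->0 ok]
  4: obs=y cand={0,2} pick 2 [0->2 ok]
  5: obs=x cand={1} pick 1 [2->1 ok]
  6: obs=y cand={0,2} pick 2 [1->2 ok]
  7: obs=y cand={0,2} pick 0 [2->0 ok]
  8: obs=x cand={1} pick 1 [0->1 ok]
  9: obs=y cand={0,2} pick 0 [1->0 ok]
  10: obs=x cand={1} pick 1 [0->1 ok]
  11: obs=y cand={0,2} pick 0 [1->0 ok]
  12: obs=x cand={1} pick 1 [0->1 ok]
  13: obs=y cand={0,2} pick 0 [1->0 ok]
  14: obs=x cand={1} pick 1 [0->1 ok]
  15: obs=y cand={0,2} pick 2 [1->2 ok]
  16: obs=x cand={1} pick 1 [2->1 ok]
  17: obs=y cand={0,2} pick 2 [1->2 ok]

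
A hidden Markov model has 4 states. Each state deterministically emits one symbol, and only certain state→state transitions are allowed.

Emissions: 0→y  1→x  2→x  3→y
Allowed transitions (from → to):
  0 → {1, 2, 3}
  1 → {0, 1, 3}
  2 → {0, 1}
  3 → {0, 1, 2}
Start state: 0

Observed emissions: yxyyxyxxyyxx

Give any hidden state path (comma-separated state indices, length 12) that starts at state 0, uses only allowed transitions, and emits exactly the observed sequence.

0,1,0,3,2,0,1,1,3,0,1,1

  [0] y  {0,3}  => 0  start
  [1] x  {1,2}  => 1  0->1 ok
  [2] y  {0,3}  => 0  1->0 ok
  [3] y  {0,3}  => 3  0->3 ok
  [4] x  {1,2}  => 2  3->2 ok
  [5] y  {0,3}  => 0  2->0 ok
  [6] x  {1,2}  => 1  0->1 ok
  [7] x  {1,2}  => 1  1->1 ok
  [8] y  {0,3}  => 3  1->3 ok
  [9] y  {0,3}  => 0  3->0 ok
  [10] x  {1,2}  => 1  0->1 ok
  [11] x  {1,2}  => 1  1->1 ok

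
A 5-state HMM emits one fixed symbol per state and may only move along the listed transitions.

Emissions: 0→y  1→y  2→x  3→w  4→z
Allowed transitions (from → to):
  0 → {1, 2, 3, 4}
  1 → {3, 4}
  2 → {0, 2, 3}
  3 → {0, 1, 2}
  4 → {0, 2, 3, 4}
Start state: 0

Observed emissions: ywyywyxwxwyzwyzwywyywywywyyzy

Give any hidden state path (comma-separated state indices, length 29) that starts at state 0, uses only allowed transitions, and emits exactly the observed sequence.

  [0] y  {0,1}  => 0  start
  [1] w  {3}  => 3  0->3 ok
  [2] y  {0,1}  => 0  3->0 ok
  [3] y  {0,1}  => 1  0->1 ok
  [4] w  {3}  => 3  1->3 ok
  [5] y  {0,1}  => 0  3->0 ok
  [6] x  {2}  => 2  0->2 ok
  [7] w  {3}  => 3  2->3 ok
  [8] x  {2}  => 2  3->2 ok
  [9] w  {3}  => 3  2->3 ok
  [10] y  {0,1}  => 1  3->1 ok
  [11] z  {4}  => 4  1->4 ok
  [12] w  {3}  => 3  4->3 ok
  [13] y  {0,1}  => 1  3->1 ok
  [14] z  {4}  => 4  1->4 ok
  [15] w  {3}  => 3  4->3 ok
  [16] y  {0,1}  => 1  3->1 ok
  [17] w  {3}  => 3  1->3 ok
  [18] y  {0,1}  => 0  3->0 ok
  [19] y  {0,1}  => 1  0->1 ok
  [20] w  {3}  => 3  1->3 ok
  [21] y  {0,1}  => 0  3->0 ok
  [22] w  {3}  => 3  0->3 ok
  [23] y  {0,1}  => 0  3->0 ok
  [24] w  {3}  => 3  0->3 ok
  [25] y  {0,1}  => 0  3->0 ok
  [26] y  {0,1}  => 1  0->1 ok
  [27] z  {4}  => 4  1->4 ok
  [28] y  {0,1}  => 0  4->0 ok

0,3,0,1,3,0,2,3,2,3,1,4,3,1,4,3,1,3,0,1,3,0,3,0,3,0,1,4,0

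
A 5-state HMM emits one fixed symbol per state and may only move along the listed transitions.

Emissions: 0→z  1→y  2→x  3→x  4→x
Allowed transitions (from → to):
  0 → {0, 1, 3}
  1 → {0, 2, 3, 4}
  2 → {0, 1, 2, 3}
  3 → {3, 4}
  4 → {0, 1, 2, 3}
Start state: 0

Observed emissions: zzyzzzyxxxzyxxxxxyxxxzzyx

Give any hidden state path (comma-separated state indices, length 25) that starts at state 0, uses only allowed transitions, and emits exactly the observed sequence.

0,0,1,0,0,0,1,2,3,4,0,1,3,4,2,3,4,1,3,4,2,0,0,1,4

  t0 'z' -> {0}, take 0 (start)
  t1 'z' -> {0}, take 0 (0->0 ok)
  t2 'y' -> {1}, take 1 (0->1 ok)
  t3 'z' -> {0}, take 0 (1->0 ok)
  t4 'z' -> {0}, take 0 (0->0 ok)
  t5 'z' -> {0}, take 0 (0->0 ok)
  t6 'y' -> {1}, take 1 (0->1 ok)
  t7 'x' -> {2,3,4}, take 2 (1->2 ok)
  t8 'x' -> {2,3,4}, take 3 (2->3 ok)
  t9 'x' -> {2,3,4}, take 4 (3->4 ok)
  t10 'z' -> {0}, take 0 (4->0 ok)
  t11 'y' -> {1}, take 1 (0->1 ok)
  t12 'x' -> {2,3,4}, take 3 (1->3 ok)
  t13 'x' -> {2,3,4}, take 4 (3->4 ok)
  t14 'x' -> {2,3,4}, take 2 (4->2 ok)
  t15 'x' -> {2,3,4}, take 3 (2->3 ok)
  t16 'x' -> {2,3,4}, take 4 (3->4 ok)
  t17 'y' -> {1}, take 1 (4->1 ok)
  t18 'x' -> {2,3,4}, take 3 (1->3 ok)
  t19 'x' -> {2,3,4}, take 4 (3->4 ok)
  t20 'x' -> {2,3,4}, take 2 (4->2 ok)
  t21 'z' -> {0}, take 0 (2->0 ok)
  t22 'z' -> {0}, take 0 (0->0 ok)
  t23 'y' -> {1}, take 1 (0->1 ok)
  t24 'x' -> {2,3,4}, take 4 (1->4 ok)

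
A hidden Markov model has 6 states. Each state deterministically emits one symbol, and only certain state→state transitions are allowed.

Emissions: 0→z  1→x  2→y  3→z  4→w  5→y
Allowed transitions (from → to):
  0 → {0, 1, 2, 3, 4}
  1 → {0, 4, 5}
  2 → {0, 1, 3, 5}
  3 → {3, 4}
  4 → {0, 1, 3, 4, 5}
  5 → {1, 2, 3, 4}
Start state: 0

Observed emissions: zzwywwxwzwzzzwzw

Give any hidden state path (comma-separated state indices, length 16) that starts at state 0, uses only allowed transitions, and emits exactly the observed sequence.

  [0] z  {0,3}  => 0  start
  [1] z  {0,3}  => 3  0->3 ok
  [2] w  {4}  => 4  3->4 ok
  [3] y  {2,5}  => 5  4->5 ok
  [4] w  {4}  => 4  5->4 ok
  [5] w  {4}  => 4  4->4 ok
  [6] x  {1}  => 1  4->1 ok
  [7] w  {4}  => 4  1->4 ok
  [8] z  {0,3}  => 0  4->0 ok
  [9] w  {4}  => 4  0->4 ok
  [10] z  {0,3}  => 0  4->0 ok
  [11] z  {0,3}  => 3  0->3 ok
  [12] z  {0,3}  => 3  3->3 ok
  [13] w  {4}  => 4  3->4 ok
  [14] z  {0,3}  => 0  4->0 ok
  [15] w  {4}  => 4  0->4 ok

0,3,4,5,4,4,1,4,0,4,0,3,3,4,0,4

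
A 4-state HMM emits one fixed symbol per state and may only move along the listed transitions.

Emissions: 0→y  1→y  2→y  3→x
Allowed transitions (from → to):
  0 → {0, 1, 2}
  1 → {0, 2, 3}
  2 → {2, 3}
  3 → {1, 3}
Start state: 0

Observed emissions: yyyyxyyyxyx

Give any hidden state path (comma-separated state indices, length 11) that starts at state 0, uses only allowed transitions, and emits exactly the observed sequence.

  0: obs=y cand={0,1,2} pick 0 [start]
  1: obs=y cand={0,1,2} pick 0 [0->0 ok]
  2: obs=y cand={0,1,2} pick 0 [0->0 ok]
  3: obs=y cand={0,1,2} pick 1 [0->1 ok]
  4: obs=x cand={3} pick 3 [1->3 ok]
  5: obs=y cand={0,1,2} pick 1 [3->1 ok]
  6: obs=y cand={0,1,2} pick 0 [1->0 ok]
  7: obs=y cand={0,1,2} pick 2 [0->2 ok]
  8: obs=x cand={3} pick 3 [2->3 ok]
  9: obs=y cand={0,1,2} pick 1 [3->1 ok]
  10: obs=x cand={3} pick 3 [1->3 ok]

0,0,0,1,3,1,0,2,3,1,3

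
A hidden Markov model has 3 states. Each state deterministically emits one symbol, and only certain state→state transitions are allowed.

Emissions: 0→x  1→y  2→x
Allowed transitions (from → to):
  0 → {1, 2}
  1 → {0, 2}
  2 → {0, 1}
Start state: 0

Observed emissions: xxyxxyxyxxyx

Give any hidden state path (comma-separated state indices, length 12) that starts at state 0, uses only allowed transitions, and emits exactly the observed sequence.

  [0] x  {0,2}  => 0  start
  [1] x  {0,2}  => 2  0->2 ok
  [2] y  {1}  => 1  2->1 ok
  [3] x  {0,2}  => 2  1->2 ok
  [4] x  {0,2}  => 0  2->0 ok
  [5] y  {1}  => 1  0->1 ok
  [6] x  {0,2}  => 2  1->2 ok
  [7] y  {1}  => 1  2->1 ok
  [8] x  {0,2}  => 2  1->2 ok
  [9] x  {0,2}  => 0  2->0 ok
  [10] y  {1}  => 1  0->1 ok
  [11] x  {0,2}  => 2  1->2 ok

0,2,1,2,0,1,2,1,2,0,1,2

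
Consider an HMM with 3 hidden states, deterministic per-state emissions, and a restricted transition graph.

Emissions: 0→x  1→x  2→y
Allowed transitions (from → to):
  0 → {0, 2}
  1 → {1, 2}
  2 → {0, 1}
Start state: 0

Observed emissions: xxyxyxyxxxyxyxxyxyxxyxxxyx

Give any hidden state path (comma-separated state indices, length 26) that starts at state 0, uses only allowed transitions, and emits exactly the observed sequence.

0,0,2,1,2,1,2,0,0,0,2,0,2,1,1,2,1,2,0,0,2,0,0,0,2,1

  pos 0: x in {0,1}, choose 0; start
  pos 1: x in {0,1}, choose 0; 0->0 ok
  pos 2: y in {2}, choose 2; 0->2 ok
  pos 3: x in {0,1}, choose 1; 2->1 ok
  pos 4: y in {2}, choose 2; 1->2 ok
  pos 5: x in {0,1}, choose 1; 2->1 ok
  pos 6: y in {2}, choose 2; 1->2 ok
  pos 7: x in {0,1}, choose 0; 2->0 ok
  pos 8: x in {0,1}, choose 0; 0->0 ok
  pos 9: x in {0,1}, choose 0; 0->0 ok
  pos 10: y in {2}, choose 2; 0->2 ok
  pos 11: x in {0,1}, choose 0; 2->0 ok
  pos 12: y in {2}, choose 2; 0->2 ok
  pos 13: x in {0,1}, choose 1; 2->1 ok
  pos 14: x in {0,1}, choose 1; 1->1 ok
  pos 15: y in {2}, choose 2; 1->2 ok
  pos 16: x in {0,1}, choose 1; 2->1 ok
  pos 17: y in {2}, choose 2; 1->2 ok
  pos 18: x in {0,1}, choose 0; 2->0 ok
  pos 19: x in {0,1}, choose 0; 0->0 ok
  pos 20: y in {2}, choose 2; 0->2 ok
  pos 21: x in {0,1}, choose 0; 2->0 ok
  pos 22: x in {0,1}, choose 0; 0->0 ok
  pos 23: x in {0,1}, choose 0; 0->0 ok
  pos 24: y in {2}, choose 2; 0->2 ok
  pos 25: x in {0,1}, choose 1; 2->1 ok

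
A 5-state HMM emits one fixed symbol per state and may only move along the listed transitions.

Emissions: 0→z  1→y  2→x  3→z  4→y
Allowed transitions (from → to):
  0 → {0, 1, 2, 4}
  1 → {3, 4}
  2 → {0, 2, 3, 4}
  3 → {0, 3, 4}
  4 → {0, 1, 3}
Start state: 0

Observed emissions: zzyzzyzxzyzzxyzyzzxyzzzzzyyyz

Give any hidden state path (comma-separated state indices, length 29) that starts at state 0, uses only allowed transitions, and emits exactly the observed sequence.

0,0,1,3,0,4,0,2,0,1,3,0,2,4,0,4,0,0,2,4,3,3,3,3,3,4,1,4,0

  pos 0: z in {0,3}, choose 0; start
  pos 1: z in {0,3}, choose 0; 0->0 ok
  pos 2: y in {1,4}, choose 1; 0->1 ok
  pos 3: z in {0,3}, choose 3; 1->3 ok
  pos 4: z in {0,3}, choose 0; 3->0 ok
  pos 5: y in {1,4}, choose 4; 0->4 ok
  pos 6: z in {0,3}, choose 0; 4->0 ok
  pos 7: x in {2}, choose 2; 0->2 ok
  pos 8: z in {0,3}, choose 0; 2->0 ok
  pos 9: y in {1,4}, choose 1; 0->1 ok
  pos 10: z in {0,3}, choose 3; 1->3 ok
  pos 11: z in {0,3}, choose 0; 3->0 ok
  pos 12: x in {2}, choose 2; 0->2 ok
  pos 13: y in {1,4}, choose 4; 2->4 ok
  pos 14: z in {0,3}, choose 0; 4->0 ok
  pos 15: y in {1,4}, choose 4; 0->4 ok
  pos 16: z in {0,3}, choose 0; 4->0 ok
  pos 17: z in {0,3}, choose 0; 0->0 ok
  pos 18: x in {2}, choose 2; 0->2 ok
  pos 19: y in {1,4}, choose 4; 2->4 ok
  pos 20: z in {0,3}, choose 3; 4->3 ok
  pos 21: z in {0,3}, choose 3; 3->3 ok
  pos 22: z in {0,3}, choose 3; 3->3 ok
  pos 23: z in {0,3}, choose 3; 3->3 ok
  pos 24: z in {0,3}, choose 3; 3->3 ok
  pos 25: y in {1,4}, choose 4; 3->4 ok
  pos 26: y in {1,4}, choose 1; 4->1 ok
  pos 27: y in {1,4}, choose 4; 1->4 ok
  pos 28: z in {0,3}, choose 0; 4->0 ok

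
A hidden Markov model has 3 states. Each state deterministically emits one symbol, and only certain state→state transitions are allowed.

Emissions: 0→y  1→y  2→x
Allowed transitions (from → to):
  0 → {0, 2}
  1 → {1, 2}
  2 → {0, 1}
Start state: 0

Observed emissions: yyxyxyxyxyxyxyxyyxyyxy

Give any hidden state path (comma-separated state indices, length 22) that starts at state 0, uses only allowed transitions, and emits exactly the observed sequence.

0,0,2,0,2,1,2,0,2,1,2,0,2,0,2,1,1,2,1,1,2,1

  pos 0: y in {0,1}, choose 0; start
  pos 1: y in {0,1}, choose 0; 0->0 ok
  pos 2: x in {2}, choose 2; 0->2 ok
  pos 3: y in {0,1}, choose 0; 2->0 ok
  pos 4: x in {2}, choose 2; 0->2 ok
  pos 5: y in {0,1}, choose 1; 2->1 ok
  pos 6: x in {2}, choose 2; 1->2 ok
  pos 7: y in {0,1}, choose 0; 2->0 ok
  pos 8: x in {2}, choose 2; 0->2 ok
  pos 9: y in {0,1}, choose 1; 2->1 ok
  pos 10: x in {2}, choose 2; 1->2 ok
  pos 11: y in {0,1}, choose 0; 2->0 ok
  pos 12: x in {2}, choose 2; 0->2 ok
  pos 13: y in {0,1}, choose 0; 2->0 ok
  pos 14: x in {2}, choose 2; 0->2 ok
  pos 15: y in {0,1}, choose 1; 2->1 ok
  pos 16: y in {0,1}, choose 1; 1->1 ok
  pos 17: x in {2}, choose 2; 1->2 ok
  pos 18: y in {0,1}, choose 1; 2->1 ok
  pos 19: y in {0,1}, choose 1; 1->1 ok
  pos 20: x in {2}, choose 2; 1->2 ok
  pos 21: y in {0,1}, choose 1; 2->1 ok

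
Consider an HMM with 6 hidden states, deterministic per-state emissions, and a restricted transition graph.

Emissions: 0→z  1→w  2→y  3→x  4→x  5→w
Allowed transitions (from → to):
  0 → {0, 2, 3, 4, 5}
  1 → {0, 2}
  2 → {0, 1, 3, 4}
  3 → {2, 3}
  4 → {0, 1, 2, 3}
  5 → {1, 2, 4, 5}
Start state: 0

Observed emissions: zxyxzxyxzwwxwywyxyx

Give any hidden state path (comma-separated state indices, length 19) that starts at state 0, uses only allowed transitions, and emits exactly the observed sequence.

0,4,2,4,0,3,2,4,0,5,5,4,1,2,1,2,3,2,4

  pos 0: z in {0}, choose 0; start
  pos 1: x in {3,4}, choose 4; 0->4 ok
  pos 2: y in {2}, choose 2; 4->2 ok
  pos 3: x in {3,4}, choose 4; 2->4 ok
  pos 4: z in {0}, choose 0; 4->0 ok
  pos 5: x in {3,4}, choose 3; 0->3 ok
  pos 6: y in {2}, choose 2; 3->2 ok
  pos 7: x in {3,4}, choose 4; 2->4 ok
  pos 8: z in {0}, choose 0; 4->0 ok
  pos 9: w in {1,5}, choose 5; 0->5 ok
  pos 10: w in {1,5}, choose 5; 5->5 ok
  pos 11: x in {3,4}, choose 4; 5->4 ok
  pos 12: w in {1,5}, choose 1; 4->1 ok
  pos 13: y in {2}, choose 2; 1->2 ok
  pos 14: w in {1,5}, choose 1; 2->1 ok
  pos 15: y in {2}, choose 2; 1->2 ok
  pos 16: x in {3,4}, choose 3; 2->3 ok
  pos 17: y in {2}, choose 2; 3->2 ok
  pos 18: x in {3,4}, choose 4; 2->4 ok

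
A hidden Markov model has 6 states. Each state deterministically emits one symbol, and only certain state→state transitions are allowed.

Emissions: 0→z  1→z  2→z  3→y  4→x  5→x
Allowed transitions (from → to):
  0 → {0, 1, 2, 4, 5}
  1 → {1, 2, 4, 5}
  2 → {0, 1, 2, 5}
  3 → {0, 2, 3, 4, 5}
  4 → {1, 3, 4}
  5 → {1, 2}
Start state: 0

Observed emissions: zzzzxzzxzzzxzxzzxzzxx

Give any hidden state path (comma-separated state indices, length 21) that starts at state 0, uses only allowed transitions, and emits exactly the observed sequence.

  t0 'z' -> {0,1,2}, take 0 (start)
  t1 'z' -> {0,1,2}, take 0 (0->0 ok)
  t2 'z' -> {0,1,2}, take 0 (0->0 ok)
  t3 'z' -> {0,1,2}, take 2 (0->2 ok)
  t4 'x' -> {4,5}, take 5 (2->5 ok)
  t5 'z' -> {0,1,2}, take 2 (5->2 ok)
  t6 'z' -> {0,1,2}, take 0 (2->0 ok)
  t7 'x' -> {4,5}, take 5 (0->5 ok)
  t8 'z' -> {0,1,2}, take 1 (5->1 ok)
  t9 'z' -> {0,1,2}, take 1 (1->1 ok)
  t10 'z' -> {0,1,2}, take 1 (1->1 ok)
  t11 'x' -> {4,5}, take 5 (1->5 ok)
  t12 'z' -> {0,1,2}, take 2 (5->2 ok)
  t13 'x' -> {4,5}, take 5 (2->5 ok)
  t14 'z' -> {0,1,2}, take 2 (5->2 ok)
  t15 'z' -> {0,1,2}, take 1 (2->1 ok)
  t16 'x' -> {4,5}, take 5 (1->5 ok)
  t17 'z' -> {0,1,2}, take 2 (5->2 ok)
  t18 'z' -> {0,1,2}, take 0 (2->0 ok)
  t19 'x' -> {4,5}, take 4 (0->4 ok)
  t20 'x' -> {4,5}, take 4 (4->4 ok)

0,0,0,2,5,2,0,5,1,1,1,5,2,5,2,1,5,2,0,4,4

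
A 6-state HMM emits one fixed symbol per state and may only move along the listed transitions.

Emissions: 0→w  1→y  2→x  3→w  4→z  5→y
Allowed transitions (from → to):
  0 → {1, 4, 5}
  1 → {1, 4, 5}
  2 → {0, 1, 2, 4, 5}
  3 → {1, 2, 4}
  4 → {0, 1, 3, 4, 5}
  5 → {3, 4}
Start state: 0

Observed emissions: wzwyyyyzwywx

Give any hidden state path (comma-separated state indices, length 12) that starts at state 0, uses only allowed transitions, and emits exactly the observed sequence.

  [0] w  {0,3}  => 0  start
  [1] z  {4}  => 4  0->4 ok
  [2] w  {0,3}  => 0  4->0 ok
  [3] y  {1,5}  => 1  0->1 ok
  [4] y  {1,5}  => 1  1->1 ok
  [5] y  {1,5}  => 1  1->1 ok
  [6] y  {1,5}  => 5  1->5 ok
  [7] z  {4}  => 4  5->4 ok
  [8] w  {0,3}  => 0  4->0 ok
  [9] y  {1,5}  => 5  0->5 ok
  [10] w  {0,3}  => 3  5->3 ok
  [11] x  {2}  => 2  3->2 ok

0,4,0,1,1,1,5,4,0,5,3,2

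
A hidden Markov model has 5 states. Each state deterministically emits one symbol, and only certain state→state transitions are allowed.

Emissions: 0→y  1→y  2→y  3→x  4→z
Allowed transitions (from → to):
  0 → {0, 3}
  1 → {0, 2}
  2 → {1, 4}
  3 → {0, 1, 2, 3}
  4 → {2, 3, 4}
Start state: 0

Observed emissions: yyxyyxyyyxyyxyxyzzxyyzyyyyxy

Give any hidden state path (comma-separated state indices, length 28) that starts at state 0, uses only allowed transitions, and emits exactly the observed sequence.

0,0,3,0,0,3,2,1,0,3,0,0,3,0,3,2,4,4,3,1,2,4,2,1,0,0,3,0

  [0] y  {0,1,2}  => 0  start
  [1] y  {0,1,2}  => 0  0->0 ok
  [2] x  {3}  => 3  0->3 ok
  [3] y  {0,1,2}  => 0  3->0 ok
  [4] y  {0,1,2}  => 0  0->0 ok
  [5] x  {3}  => 3  0->3 ok
  [6] y  {0,1,2}  => 2  3->2 ok
  [7] y  {0,1,2}  => 1  2->1 ok
  [8] y  {0,1,2}  => 0  1->0 ok
  [9] x  {3}  => 3  0->3 ok
  [10] y  {0,1,2}  => 0  3->0 ok
  [11] y  {0,1,2}  => 0  0->0 ok
  [12] x  {3}  => 3  0->3 ok
  [13] y  {0,1,2}  => 0  3->0 ok
  [14] x  {3}  => 3  0->3 ok
  [15] y  {0,1,2}  => 2  3->2 ok
  [16] z  {4}  => 4  2->4 ok
  [17] z  {4}  => 4  4->4 ok
  [18] x  {3}  => 3  4->3 ok
  [19] y  {0,1,2}  => 1  3->1 ok
  [20] y  {0,1,2}  => 2  1->2 ok
  [21] z  {4}  => 4  2->4 ok
  [22] y  {0,1,2}  => 2  4->2 ok
  [23] y  {0,1,2}  => 1  2->1 ok
  [24] y  {0,1,2}  => 0  1->0 ok
  [25] y  {0,1,2}  => 0  0->0 ok
  [26] x  {3}  => 3  0->3 ok
  [27] y  {0,1,2}  => 0  3->0 ok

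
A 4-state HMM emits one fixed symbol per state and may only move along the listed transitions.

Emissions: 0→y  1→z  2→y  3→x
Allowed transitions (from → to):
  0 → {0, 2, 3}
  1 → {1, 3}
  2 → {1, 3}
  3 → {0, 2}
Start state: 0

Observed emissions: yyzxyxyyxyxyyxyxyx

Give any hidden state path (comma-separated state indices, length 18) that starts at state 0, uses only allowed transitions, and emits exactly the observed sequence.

0,2,1,3,0,3,0,0,3,0,3,0,0,3,2,3,2,3

  0: obs=y cand={0,2} pick 0 [start]
  1: obs=y cand={0,2} pick 2 [0->2 ok]
  2: obs=z cand={1} pick 1 [2->1 ok]
  3: obs=x cand={3} pick 3 [1->3 ok]
  4: obs=y cand={0,2} pick 0 [3->0 ok]
  5: obs=x cand={3} pick 3 [0->3 ok]
  6: obs=y cand={0,2} pick 0 [3->0 ok]
  7: obs=y cand={0,2} pick 0 [0->0 ok]
  8: obs=x cand={3} pick 3 [0->3 ok]
  9: obs=y cand={0,2} pick 0 [3->0 ok]
  10: obs=x cand={3} pick 3 [0->3 ok]
  11: obs=y cand={0,2} pick 0 [3->0 ok]
  12: obs=y cand={0,2} pick 0 [0->0 ok]
  13: obs=x cand={3} pick 3 [0->3 ok]
  14: obs=y cand={0,2} pick 2 [3->2 ok]
  15: obs=x cand={3} pick 3 [2->3 ok]
  16: obs=y cand={0,2} pick 2 [3->2 ok]
  17: obs=x cand={3} pick 3 [2->3 ok]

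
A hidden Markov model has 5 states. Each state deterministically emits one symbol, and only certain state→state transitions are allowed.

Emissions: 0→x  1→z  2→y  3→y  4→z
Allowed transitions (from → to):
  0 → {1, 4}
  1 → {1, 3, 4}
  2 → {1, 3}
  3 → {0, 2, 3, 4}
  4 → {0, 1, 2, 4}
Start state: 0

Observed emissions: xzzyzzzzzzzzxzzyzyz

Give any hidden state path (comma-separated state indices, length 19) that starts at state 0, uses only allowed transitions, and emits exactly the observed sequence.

0,4,1,3,4,1,4,1,1,1,1,4,0,4,1,3,4,2,1

  0: obs=x cand={0} pick 0 [start]
  1: obs=z cand={1,4} pick 4 [0->4 ok]
  2: obs=z cand={1,4} pick 1 [4->1 ok]
  3: obs=y cand={2,3} pick 3 [1->3 ok]
  4: obs=z cand={1,4} pick 4 [3->4 ok]
  5: obs=z cand={1,4} pick 1 [4->1 ok]
  6: obs=z cand={1,4} pick 4 [1->4 ok]
  7: obs=z cand={1,4} pick 1 [4->1 ok]
  8: obs=z cand={1,4} pick 1 [1->1 ok]
  9: obs=z cand={1,4} pick 1 [1->1 ok]
  10: obs=z cand={1,4} pick 1 [1->1 ok]
  11: obs=z cand={1,4} pick 4 [1->4 ok]
  12: obs=x cand={0} pick 0 [4->0 ok]
  13: obs=z cand={1,4} pick 4 [0->4 ok]
  14: obs=z cand={1,4} pick 1 [4->1 ok]
  15: obs=y cand={2,3} pick 3 [1->3 ok]
  16: obs=z cand={1,4} pick 4 [3->4 ok]
  17: obs=y cand={2,3} pick 2 [4->2 ok]
  18: obs=z cand={1,4} pick 1 [2->1 ok]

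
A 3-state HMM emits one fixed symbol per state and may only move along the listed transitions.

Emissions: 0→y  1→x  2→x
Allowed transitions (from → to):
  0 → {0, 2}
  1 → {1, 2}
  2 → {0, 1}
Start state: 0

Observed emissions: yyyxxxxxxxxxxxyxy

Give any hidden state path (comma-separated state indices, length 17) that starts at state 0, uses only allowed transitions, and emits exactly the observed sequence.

0,0,0,2,1,1,2,1,2,1,2,1,1,2,0,2,0

  [0] y  {0}  => 0  start
  [1] y  {0}  => 0  0->0 ok
  [2] y  {0}  => 0  0->0 ok
  [3] x  {1,2}  => 2  0->2 ok
  [4] x  {1,2}  => 1  2->1 ok
  [5] x  {1,2}  => 1  1->1 ok
  [6] x  {1,2}  => 2  1->2 ok
  [7] x  {1,2}  => 1  2->1 ok
  [8] x  {1,2}  => 2  1->2 ok
  [9] x  {1,2}  => 1  2->1 ok
  [10] x  {1,2}  => 2  1->2 ok
  [11] x  {1,2}  => 1  2->1 ok
  [12] x  {1,2}  => 1  1->1 ok
  [13] x  {1,2}  => 2  1->2 ok
  [14] y  {0}  => 0  2->0 ok
  [15] x  {1,2}  => 2  0->2 ok
  [16] y  {0}  => 0  2->0 ok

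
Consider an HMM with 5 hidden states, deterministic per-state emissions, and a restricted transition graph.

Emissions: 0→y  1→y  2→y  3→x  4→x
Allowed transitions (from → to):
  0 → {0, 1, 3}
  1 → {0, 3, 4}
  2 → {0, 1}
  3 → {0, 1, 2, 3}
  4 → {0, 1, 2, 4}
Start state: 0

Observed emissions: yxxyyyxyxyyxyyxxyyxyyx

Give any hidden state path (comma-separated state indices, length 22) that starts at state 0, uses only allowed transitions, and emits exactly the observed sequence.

0,3,3,1,0,1,3,0,3,1,0,3,0,0,3,3,1,0,3,2,1,4

  t0 'y' -> {0,1,2}, take 0 (start)
  t1 'x' -> {3,4}, take 3 (0->3 ok)
  t2 'x' -> {3,4}, take 3 (3->3 ok)
  t3 'y' -> {0,1,2}, take 1 (3->1 ok)
  t4 'y' -> {0,1,2}, take 0 (1->0 ok)
  t5 'y' -> {0,1,2}, take 1 (0->1 ok)
  t6 'x' -> {3,4}, take 3 (1->3 ok)
  t7 'y' -> {0,1,2}, take 0 (3->0 ok)
  t8 'x' -> {3,4}, take 3 (0->3 ok)
  t9 'y' -> {0,1,2}, take 1 (3->1 ok)
  t10 'y' -> {0,1,2}, take 0 (1->0 ok)
  t11 'x' -> {3,4}, take 3 (0->3 ok)
  t12 'y' -> {0,1,2}, take 0 (3->0 ok)
  t13 'y' -> {0,1,2}, take 0 (0->0 ok)
  t14 'x' -> {3,4}, take 3 (0->3 ok)
  t15 'x' -> {3,4}, take 3 (3->3 ok)
  t16 'y' -> {0,1,2}, take 1 (3->1 ok)
  t17 'y' -> {0,1,2}, take 0 (1->0 ok)
  t18 'x' -> {3,4}, take 3 (0->3 ok)
  t19 'y' -> {0,1,2}, take 2 (3->2 ok)
  t20 'y' -> {0,1,2}, take 1 (2->1 ok)
  t21 'x' -> {3,4}, take 4 (1->4 ok)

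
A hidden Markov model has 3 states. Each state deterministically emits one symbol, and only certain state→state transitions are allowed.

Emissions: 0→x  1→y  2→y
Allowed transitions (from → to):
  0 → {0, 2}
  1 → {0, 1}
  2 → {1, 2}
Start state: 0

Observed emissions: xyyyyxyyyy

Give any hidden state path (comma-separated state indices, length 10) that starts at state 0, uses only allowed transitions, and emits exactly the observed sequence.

  pos 0: x in {0}, choose 0; start
  pos 1: y in {1,2}, choose 2; 0->2 ok
  pos 2: y in {1,2}, choose 1; 2->1 ok
  pos 3: y in {1,2}, choose 1; 1->1 ok
  pos 4: y in {1,2}, choose 1; 1->1 ok
  pos 5: x in {0}, choose 0; 1->0 ok
  pos 6: y in {1,2}, choose 2; 0->2 ok
  pos 7: y in {1,2}, choose 2; 2->2 ok
  pos 8: y in {1,2}, choose 2; 2->2 ok
  pos 9: y in {1,2}, choose 1; 2->1 ok

0,2,1,1,1,0,2,2,2,1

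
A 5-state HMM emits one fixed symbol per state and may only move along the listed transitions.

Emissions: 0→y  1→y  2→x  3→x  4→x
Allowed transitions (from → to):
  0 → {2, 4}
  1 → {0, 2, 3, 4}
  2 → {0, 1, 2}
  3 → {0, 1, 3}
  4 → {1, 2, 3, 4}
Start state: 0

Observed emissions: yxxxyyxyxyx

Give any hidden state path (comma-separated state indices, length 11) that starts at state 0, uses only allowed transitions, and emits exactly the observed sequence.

  pos 0: y in {0,1}, choose 0; start
  pos 1: x in {2,3,4}, choose 2; 0->2 ok
  pos 2: x in {2,3,4}, choose 2; 2->2 ok
  pos 3: x in {2,3,4}, choose 2; 2->2 ok
  pos 4: y in {0,1}, choose 1; 2->1 ok
  pos 5: y in {0,1}, choose 0; 1->0 ok
  pos 6: x in {2,3,4}, choose 2; 0->2 ok
  pos 7: y in {0,1}, choose 0; 2->0 ok
  pos 8: x in {2,3,4}, choose 4; 0->4 ok
  pos 9: y in {0,1}, choose 1; 4->1 ok
  pos 10: x in {2,3,4}, choose 2; 1->2 ok

0,2,2,2,1,0,2,0,4,1,2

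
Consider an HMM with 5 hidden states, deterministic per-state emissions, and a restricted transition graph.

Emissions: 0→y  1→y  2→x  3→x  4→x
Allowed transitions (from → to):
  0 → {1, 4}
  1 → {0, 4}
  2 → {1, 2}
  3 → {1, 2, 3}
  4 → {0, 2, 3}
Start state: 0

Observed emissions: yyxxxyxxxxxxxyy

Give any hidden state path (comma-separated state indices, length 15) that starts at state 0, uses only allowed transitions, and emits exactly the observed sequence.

  0: obs=y cand={0,1} pick 0 [start]
  1: obs=y cand={0,1} pick 1 [0->1 ok]
  2: obs=x cand={2,3,4} pick 4 [1->4 ok]
  3: obs=x cand={2,3,4} pick 3 [4->3 ok]
  4: obs=x cand={2,3,4} pick 2 [3->2 ok]
  5: obs=y cand={0,1} pick 1 [2->1 ok]
  6: obs=x cand={2,3,4} pick 4 [1->4 ok]
  7: obs=x cand={2,3,4} pick 3 [4->3 ok]
  8: obs=x cand={2,3,4} pick 3 [3->3 ok]
  9: obs=x cand={2,3,4} pick 3 [3->3 ok]
  10: obs=x cand={2,3,4} pick 3 [3->3 ok]
  11: obs=x cand={2,3,4} pick 2 [3->2 ok]
  12: obs=x cand={2,3,4} pick 2 [2->2 ok]
  13: obs=y cand={0,1} pick 1 [2->1 ok]
  14: obs=y cand={0,1} pick 0 [1->0 ok]

0,1,4,3,2,1,4,3,3,3,3,2,2,1,0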